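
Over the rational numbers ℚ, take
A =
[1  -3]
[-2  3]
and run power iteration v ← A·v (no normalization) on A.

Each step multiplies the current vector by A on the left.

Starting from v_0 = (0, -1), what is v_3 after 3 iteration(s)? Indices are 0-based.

v_3 = (57, -69)

v_0 = (0, -1).
v_1 = A·v_0 = (3, -3).
v_2 = A·v_1 = (12, -15).
v_3 = A·v_2 = (57, -69).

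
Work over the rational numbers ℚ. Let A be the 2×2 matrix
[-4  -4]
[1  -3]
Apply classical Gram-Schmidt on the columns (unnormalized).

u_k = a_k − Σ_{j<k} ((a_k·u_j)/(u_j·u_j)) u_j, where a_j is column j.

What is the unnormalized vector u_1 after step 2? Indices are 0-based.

Step 1: u_0 = a_0 = (-4, 1).
Step 2: u_1 = a_1 − (13/17)·u_0 = (-16/17, -64/17).

u_1 = (-16/17, -64/17)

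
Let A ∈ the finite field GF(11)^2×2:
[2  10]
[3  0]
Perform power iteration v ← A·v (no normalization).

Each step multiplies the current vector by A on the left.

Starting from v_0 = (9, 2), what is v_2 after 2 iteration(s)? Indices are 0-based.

v_0 = (9, 2).
v_1 = A·v_0 = (5, 5).
v_2 = A·v_1 = (5, 4).

v_2 = (5, 4)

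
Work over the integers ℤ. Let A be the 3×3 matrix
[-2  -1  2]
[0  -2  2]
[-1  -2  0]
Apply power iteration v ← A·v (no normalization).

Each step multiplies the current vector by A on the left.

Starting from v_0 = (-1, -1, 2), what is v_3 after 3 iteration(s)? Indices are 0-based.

v_0 = (-1, -1, 2).
v_1 = A·v_0 = (7, 6, 3).
v_2 = A·v_1 = (-14, -6, -19).
v_3 = A·v_2 = (-4, -26, 26).

v_3 = (-4, -26, 26)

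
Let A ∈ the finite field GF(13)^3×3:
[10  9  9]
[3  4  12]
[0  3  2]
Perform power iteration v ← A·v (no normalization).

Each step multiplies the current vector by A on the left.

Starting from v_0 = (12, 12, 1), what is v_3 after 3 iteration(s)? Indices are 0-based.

v_3 = (7, 6, 12)

v_0 = (12, 12, 1).
v_1 = A·v_0 = (3, 5, 12).
v_2 = A·v_1 = (1, 4, 0).
v_3 = A·v_2 = (7, 6, 12).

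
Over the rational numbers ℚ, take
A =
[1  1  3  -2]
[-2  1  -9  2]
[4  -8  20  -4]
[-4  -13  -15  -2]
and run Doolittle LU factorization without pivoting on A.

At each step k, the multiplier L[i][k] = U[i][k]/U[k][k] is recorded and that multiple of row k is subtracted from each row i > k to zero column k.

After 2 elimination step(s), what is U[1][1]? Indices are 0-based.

U[1][1] = 3

k=0: U[0][0]=1
  eliminate (1,0): mult=-2, new row 1: (0, 3, -3, -2); set L[1][0]=-2
  eliminate (2,0): mult=4, new row 2: (0, -12, 8, 4); set L[2][0]=4
  eliminate (3,0): mult=-4, new row 3: (0, -9, -3, -10); set L[3][0]=-4
k=1: U[1][1]=3
  eliminate (2,1): mult=-4, new row 2: (0, 0, -4, -4); set L[2][1]=-4
  eliminate (3,1): mult=-3, new row 3: (0, 0, -12, -16); set L[3][1]=-3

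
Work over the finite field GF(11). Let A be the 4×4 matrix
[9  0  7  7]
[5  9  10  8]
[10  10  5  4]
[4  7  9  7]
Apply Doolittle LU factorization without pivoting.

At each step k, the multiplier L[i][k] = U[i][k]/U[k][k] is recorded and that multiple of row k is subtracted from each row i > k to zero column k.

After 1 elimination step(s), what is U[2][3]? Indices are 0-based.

[col 0] pivot 9
  R1 -= 3*R0 → (0, 9, 0, 9)  (L[1][0] := 3)
  R2 -= 6*R0 → (0, 10, 7, 6)  (L[2][0] := 6)
  R3 -= 9*R0 → (0, 7, 1, 10)  (L[3][0] := 9)

U[2][3] = 6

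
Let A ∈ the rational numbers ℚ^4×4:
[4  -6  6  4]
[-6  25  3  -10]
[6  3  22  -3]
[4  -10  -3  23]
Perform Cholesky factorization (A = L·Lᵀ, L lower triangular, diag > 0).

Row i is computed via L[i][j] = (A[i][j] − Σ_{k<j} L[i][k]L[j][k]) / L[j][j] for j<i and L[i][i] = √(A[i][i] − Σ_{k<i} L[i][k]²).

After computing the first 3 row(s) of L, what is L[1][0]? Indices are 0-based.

L[1][0] = -3

Step 1: L[0][0] = √(4) = 2.
  L[1][0] = (-6) / L[0][0] = -3.
Step 2: L[1][1] = √(16) = 4.
  L[2][0] = (6) / L[0][0] = 3.
  L[2][1] = (12) / L[1][1] = 3.
Step 3: L[2][2] = √(4) = 2.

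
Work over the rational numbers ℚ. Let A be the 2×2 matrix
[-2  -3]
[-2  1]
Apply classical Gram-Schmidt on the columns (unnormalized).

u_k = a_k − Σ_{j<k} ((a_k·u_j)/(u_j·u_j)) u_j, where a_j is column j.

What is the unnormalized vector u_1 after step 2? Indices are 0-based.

Step 1: u_0 = a_0 = (-2, -2).
Step 2: u_1 = a_1 − (1/2)·u_0 = (-2, 2).

u_1 = (-2, 2)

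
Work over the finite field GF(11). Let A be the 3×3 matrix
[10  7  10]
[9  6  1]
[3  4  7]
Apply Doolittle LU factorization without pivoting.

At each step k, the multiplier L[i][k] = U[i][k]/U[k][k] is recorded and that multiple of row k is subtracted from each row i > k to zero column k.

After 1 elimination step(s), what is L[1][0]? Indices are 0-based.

[col 0] pivot 10
  R1 -= 2*R0 → (0, 3, 3)  (L[1][0] := 2)
  R2 -= 8*R0 → (0, 3, 4)  (L[2][0] := 8)

L[1][0] = 2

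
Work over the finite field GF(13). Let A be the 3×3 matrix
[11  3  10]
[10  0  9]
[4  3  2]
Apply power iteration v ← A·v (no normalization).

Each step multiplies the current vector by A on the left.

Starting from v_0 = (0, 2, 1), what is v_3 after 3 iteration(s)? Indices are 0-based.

v_3 = (4, 10, 1)

v_0 = (0, 2, 1).
v_1 = A·v_0 = (3, 9, 8).
v_2 = A·v_1 = (10, 11, 3).
v_3 = A·v_2 = (4, 10, 1).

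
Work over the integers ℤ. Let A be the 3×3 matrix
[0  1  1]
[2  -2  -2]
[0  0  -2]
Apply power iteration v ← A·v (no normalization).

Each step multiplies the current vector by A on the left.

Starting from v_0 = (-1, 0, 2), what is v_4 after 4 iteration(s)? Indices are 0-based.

v_0 = (-1, 0, 2).
v_1 = A·v_0 = (2, -6, -4).
v_2 = A·v_1 = (-10, 24, 8).
v_3 = A·v_2 = (32, -84, -16).
v_4 = A·v_3 = (-100, 264, 32).

v_4 = (-100, 264, 32)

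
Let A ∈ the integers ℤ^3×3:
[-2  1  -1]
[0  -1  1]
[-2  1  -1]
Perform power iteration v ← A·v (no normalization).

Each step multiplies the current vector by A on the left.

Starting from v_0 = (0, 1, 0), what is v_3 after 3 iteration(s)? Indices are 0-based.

v_3 = (14, -6, 14)

v_0 = (0, 1, 0).
v_1 = A·v_0 = (1, -1, 1).
v_2 = A·v_1 = (-4, 2, -4).
v_3 = A·v_2 = (14, -6, 14).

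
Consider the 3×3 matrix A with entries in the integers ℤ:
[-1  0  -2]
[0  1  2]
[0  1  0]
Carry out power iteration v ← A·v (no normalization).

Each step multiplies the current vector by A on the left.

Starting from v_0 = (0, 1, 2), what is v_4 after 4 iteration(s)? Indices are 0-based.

v_0 = (0, 1, 2).
v_1 = A·v_0 = (-4, 5, 1).
v_2 = A·v_1 = (2, 7, 5).
v_3 = A·v_2 = (-12, 17, 7).
v_4 = A·v_3 = (-2, 31, 17).

v_4 = (-2, 31, 17)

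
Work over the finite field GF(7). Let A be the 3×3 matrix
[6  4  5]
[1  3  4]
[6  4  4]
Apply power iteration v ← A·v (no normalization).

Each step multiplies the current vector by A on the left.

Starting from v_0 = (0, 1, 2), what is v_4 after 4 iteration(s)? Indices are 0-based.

v_4 = (3, 4, 3)

v_0 = (0, 1, 2).
v_1 = A·v_0 = (0, 4, 5).
v_2 = A·v_1 = (6, 4, 1).
v_3 = A·v_2 = (1, 1, 0).
v_4 = A·v_3 = (3, 4, 3).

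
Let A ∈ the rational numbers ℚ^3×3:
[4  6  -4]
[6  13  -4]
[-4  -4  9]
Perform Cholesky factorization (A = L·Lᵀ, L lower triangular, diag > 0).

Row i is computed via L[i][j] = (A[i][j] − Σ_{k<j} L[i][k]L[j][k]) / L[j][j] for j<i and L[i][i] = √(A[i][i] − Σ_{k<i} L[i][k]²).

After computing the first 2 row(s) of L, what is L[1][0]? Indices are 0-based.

Step 1: L[0][0] = √(4) = 2.
  L[1][0] = (6) / L[0][0] = 3.
Step 2: L[1][1] = √(4) = 2.

L[1][0] = 3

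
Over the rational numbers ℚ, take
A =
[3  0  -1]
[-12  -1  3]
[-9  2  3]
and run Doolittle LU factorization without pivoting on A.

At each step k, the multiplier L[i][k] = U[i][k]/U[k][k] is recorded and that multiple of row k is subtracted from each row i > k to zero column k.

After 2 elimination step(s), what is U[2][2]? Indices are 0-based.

k=0: U[0][0]=3
  eliminate (1,0): mult=-4, new row 1: (0, -1, -1); set L[1][0]=-4
  eliminate (2,0): mult=-3, new row 2: (0, 2, 0); set L[2][0]=-3
k=1: U[1][1]=-1
  eliminate (2,1): mult=-2, new row 2: (0, 0, -2); set L[2][1]=-2

U[2][2] = -2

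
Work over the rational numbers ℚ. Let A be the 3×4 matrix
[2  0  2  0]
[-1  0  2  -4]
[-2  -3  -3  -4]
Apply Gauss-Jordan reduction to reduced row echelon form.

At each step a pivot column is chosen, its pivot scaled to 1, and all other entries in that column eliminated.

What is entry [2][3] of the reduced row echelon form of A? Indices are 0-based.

[1] R0 /= 2  ⇒  (1, 0, 1, 0)
     R1 -= -1·R0  ⇒  (0, 0, 3, -4)
     R2 -= -2·R0  ⇒  (0, -3, -1, -4)
[2] R1 <-> R2
[2] R1 /= -3  ⇒  (0, 1, 1/3, 4/3)
[3] R2 /= 3  ⇒  (0, 0, 1, -4/3)
     R0 -= 1·R2  ⇒  (1, 0, 0, 4/3)
     R1 -= 1/3·R2  ⇒  (0, 1, 0, 16/9)

M[2][3] = -4/3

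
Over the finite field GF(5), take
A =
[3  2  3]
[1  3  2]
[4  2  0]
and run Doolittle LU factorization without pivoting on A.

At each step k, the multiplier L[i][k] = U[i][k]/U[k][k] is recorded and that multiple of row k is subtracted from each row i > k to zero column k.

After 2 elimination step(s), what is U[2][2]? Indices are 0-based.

U[2][2] = 2

k=0: U[0][0]=3
  eliminate (1,0): mult=2, new row 1: (0, 4, 1); set L[1][0]=2
  eliminate (2,0): mult=3, new row 2: (0, 1, 1); set L[2][0]=3
k=1: U[1][1]=4
  eliminate (2,1): mult=4, new row 2: (0, 0, 2); set L[2][1]=4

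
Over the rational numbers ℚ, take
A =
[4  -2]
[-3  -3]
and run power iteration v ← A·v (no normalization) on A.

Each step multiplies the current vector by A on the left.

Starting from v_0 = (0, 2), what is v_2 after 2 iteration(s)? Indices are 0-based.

v_2 = (-4, 30)

v_0 = (0, 2).
v_1 = A·v_0 = (-4, -6).
v_2 = A·v_1 = (-4, 30).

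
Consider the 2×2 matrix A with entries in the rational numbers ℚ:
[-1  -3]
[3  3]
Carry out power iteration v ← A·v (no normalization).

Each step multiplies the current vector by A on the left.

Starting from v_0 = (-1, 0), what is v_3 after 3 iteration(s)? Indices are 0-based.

v_3 = (10, 6)

v_0 = (-1, 0).
v_1 = A·v_0 = (1, -3).
v_2 = A·v_1 = (8, -6).
v_3 = A·v_2 = (10, 6).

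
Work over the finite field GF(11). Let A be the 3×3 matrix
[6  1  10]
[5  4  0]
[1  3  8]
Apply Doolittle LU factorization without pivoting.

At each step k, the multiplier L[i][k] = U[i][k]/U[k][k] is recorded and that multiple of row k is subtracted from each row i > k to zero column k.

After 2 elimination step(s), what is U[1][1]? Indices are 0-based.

U[1][1] = 5

[col 0] pivot 6
  R1 -= 10*R0 → (0, 5, 10)  (L[1][0] := 10)
  R2 -= 2*R0 → (0, 1, 10)  (L[2][0] := 2)
[col 1] pivot 5
  R2 -= 9*R1 → (0, 0, 8)  (L[2][1] := 9)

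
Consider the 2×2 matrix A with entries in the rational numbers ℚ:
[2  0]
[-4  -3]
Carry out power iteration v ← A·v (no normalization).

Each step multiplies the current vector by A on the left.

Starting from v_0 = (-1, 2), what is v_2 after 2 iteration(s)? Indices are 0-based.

v_0 = (-1, 2).
v_1 = A·v_0 = (-2, -2).
v_2 = A·v_1 = (-4, 14).

v_2 = (-4, 14)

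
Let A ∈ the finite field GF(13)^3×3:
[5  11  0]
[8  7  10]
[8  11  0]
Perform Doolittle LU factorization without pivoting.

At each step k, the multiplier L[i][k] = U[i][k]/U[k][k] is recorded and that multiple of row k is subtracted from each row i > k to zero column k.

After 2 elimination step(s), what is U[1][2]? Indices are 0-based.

U[1][2] = 10

[col 0] pivot 5
  R1 -= 12*R0 → (0, 5, 10)  (L[1][0] := 12)
  R2 -= 12*R0 → (0, 9, 0)  (L[2][0] := 12)
[col 1] pivot 5
  R2 -= 7*R1 → (0, 0, 8)  (L[2][1] := 7)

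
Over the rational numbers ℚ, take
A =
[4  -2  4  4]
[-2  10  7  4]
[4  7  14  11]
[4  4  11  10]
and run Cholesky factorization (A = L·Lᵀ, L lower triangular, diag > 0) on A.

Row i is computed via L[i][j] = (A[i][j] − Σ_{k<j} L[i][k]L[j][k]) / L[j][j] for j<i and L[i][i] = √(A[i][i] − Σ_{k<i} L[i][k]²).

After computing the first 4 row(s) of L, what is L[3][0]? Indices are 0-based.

Step 1: L[0][0] = √(4) = 2.
  L[1][0] = (-2) / L[0][0] = -1.
Step 2: L[1][1] = √(9) = 3.
  L[2][0] = (4) / L[0][0] = 2.
  L[2][1] = (9) / L[1][1] = 3.
Step 3: L[2][2] = √(1) = 1.
  L[3][0] = (4) / L[0][0] = 2.
  L[3][1] = (6) / L[1][1] = 2.
  L[3][2] = (1) / L[2][2] = 1.
Step 4: L[3][3] = √(1) = 1.

L[3][0] = 2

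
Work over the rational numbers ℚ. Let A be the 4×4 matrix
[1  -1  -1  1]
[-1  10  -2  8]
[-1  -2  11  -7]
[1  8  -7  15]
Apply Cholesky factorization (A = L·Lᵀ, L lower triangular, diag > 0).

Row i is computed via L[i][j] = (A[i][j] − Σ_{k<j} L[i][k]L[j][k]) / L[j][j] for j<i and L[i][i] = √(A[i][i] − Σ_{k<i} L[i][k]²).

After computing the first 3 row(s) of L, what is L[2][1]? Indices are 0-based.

L[2][1] = -1

Step 1: L[0][0] = √(1) = 1.
  L[1][0] = (-1) / L[0][0] = -1.
Step 2: L[1][1] = √(9) = 3.
  L[2][0] = (-1) / L[0][0] = -1.
  L[2][1] = (-3) / L[1][1] = -1.
Step 3: L[2][2] = √(9) = 3.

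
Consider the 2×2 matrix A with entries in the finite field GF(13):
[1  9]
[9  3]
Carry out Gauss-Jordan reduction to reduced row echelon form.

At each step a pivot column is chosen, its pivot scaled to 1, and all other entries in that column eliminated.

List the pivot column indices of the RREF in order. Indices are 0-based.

pivot columns: 0

pivot(0,0)=1: scale R0 → (1, 9)
  clear (1,0): R1 −= (9)R0 → (0, 0)
col 1: no nonzero at/below row 1; advance.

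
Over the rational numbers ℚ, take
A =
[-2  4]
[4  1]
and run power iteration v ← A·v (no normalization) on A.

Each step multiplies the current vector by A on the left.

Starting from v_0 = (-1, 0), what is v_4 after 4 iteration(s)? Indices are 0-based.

v_0 = (-1, 0).
v_1 = A·v_0 = (2, -4).
v_2 = A·v_1 = (-20, 4).
v_3 = A·v_2 = (56, -76).
v_4 = A·v_3 = (-416, 148).

v_4 = (-416, 148)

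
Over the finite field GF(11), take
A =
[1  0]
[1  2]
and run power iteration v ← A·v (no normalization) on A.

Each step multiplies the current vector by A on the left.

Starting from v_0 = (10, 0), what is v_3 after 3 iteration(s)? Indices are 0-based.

v_3 = (10, 4)

v_0 = (10, 0).
v_1 = A·v_0 = (10, 10).
v_2 = A·v_1 = (10, 8).
v_3 = A·v_2 = (10, 4).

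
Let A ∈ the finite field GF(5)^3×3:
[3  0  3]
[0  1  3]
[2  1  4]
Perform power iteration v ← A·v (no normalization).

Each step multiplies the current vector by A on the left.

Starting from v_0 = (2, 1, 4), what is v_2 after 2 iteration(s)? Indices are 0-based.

v_2 = (2, 1, 3)

v_0 = (2, 1, 4).
v_1 = A·v_0 = (3, 3, 1).
v_2 = A·v_1 = (2, 1, 3).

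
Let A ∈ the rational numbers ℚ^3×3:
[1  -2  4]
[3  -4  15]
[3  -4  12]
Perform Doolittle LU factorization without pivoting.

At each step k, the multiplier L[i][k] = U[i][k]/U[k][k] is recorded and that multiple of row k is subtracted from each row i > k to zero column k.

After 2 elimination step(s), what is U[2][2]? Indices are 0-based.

[col 0] pivot 1
  R1 -= 3*R0 → (0, 2, 3)  (L[1][0] := 3)
  R2 -= 3*R0 → (0, 2, 0)  (L[2][0] := 3)
[col 1] pivot 2
  R2 -= 1*R1 → (0, 0, -3)  (L[2][1] := 1)

U[2][2] = -3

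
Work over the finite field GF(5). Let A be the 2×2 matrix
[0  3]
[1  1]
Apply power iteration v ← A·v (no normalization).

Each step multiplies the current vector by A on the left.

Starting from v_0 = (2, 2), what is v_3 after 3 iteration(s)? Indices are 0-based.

v_3 = (0, 2)

v_0 = (2, 2).
v_1 = A·v_0 = (1, 4).
v_2 = A·v_1 = (2, 0).
v_3 = A·v_2 = (0, 2).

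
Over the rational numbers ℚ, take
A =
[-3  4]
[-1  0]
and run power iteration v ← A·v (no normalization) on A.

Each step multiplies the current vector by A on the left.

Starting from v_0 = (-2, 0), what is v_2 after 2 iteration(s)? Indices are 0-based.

v_2 = (-10, -6)

v_0 = (-2, 0).
v_1 = A·v_0 = (6, 2).
v_2 = A·v_1 = (-10, -6).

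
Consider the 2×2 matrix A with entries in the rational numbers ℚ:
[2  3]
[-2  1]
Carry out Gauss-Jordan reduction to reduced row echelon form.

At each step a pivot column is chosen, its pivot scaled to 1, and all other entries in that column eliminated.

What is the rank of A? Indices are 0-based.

rank = 2

[1] R0 /= 2  ⇒  (1, 3/2)
     R1 -= -2·R0  ⇒  (0, 4)
[2] R1 /= 4  ⇒  (0, 1)
     R0 -= 3/2·R1  ⇒  (1, 0)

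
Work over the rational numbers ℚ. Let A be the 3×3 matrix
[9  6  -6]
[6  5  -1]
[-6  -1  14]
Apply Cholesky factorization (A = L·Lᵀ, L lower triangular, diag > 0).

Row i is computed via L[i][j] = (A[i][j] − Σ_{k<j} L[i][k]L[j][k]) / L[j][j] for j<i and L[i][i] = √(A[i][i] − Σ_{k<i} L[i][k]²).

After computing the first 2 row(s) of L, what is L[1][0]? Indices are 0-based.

Step 1: L[0][0] = √(9) = 3.
  L[1][0] = (6) / L[0][0] = 2.
Step 2: L[1][1] = √(1) = 1.

L[1][0] = 2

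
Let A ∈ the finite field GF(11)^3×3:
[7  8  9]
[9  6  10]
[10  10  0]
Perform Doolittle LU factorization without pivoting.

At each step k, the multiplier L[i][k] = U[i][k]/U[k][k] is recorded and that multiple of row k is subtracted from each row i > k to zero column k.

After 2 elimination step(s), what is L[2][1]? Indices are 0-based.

k=0: U[0][0]=7
  eliminate (1,0): mult=6, new row 1: (0, 2, 0); set L[1][0]=6
  eliminate (2,0): mult=3, new row 2: (0, 8, 6); set L[2][0]=3
k=1: U[1][1]=2
  eliminate (2,1): mult=4, new row 2: (0, 0, 6); set L[2][1]=4

L[2][1] = 4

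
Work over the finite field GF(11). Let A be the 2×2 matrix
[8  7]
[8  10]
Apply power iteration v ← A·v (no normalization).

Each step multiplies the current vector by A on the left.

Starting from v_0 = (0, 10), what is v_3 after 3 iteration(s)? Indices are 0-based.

v_3 = (1, 6)

v_0 = (0, 10).
v_1 = A·v_0 = (4, 1).
v_2 = A·v_1 = (6, 9).
v_3 = A·v_2 = (1, 6).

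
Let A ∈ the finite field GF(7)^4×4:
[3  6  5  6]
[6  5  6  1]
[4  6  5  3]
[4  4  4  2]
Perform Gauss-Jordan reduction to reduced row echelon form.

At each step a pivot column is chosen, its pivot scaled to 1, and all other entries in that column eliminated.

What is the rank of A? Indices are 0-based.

rank = 4

step 1: normalize row 0 (÷3) = (1, 2, 4, 2)
  row 1: subtract 6×row0 = (0, 0, 3, 3)
  row 2: subtract 4×row0 = (0, 5, 3, 2)
  row 3: subtract 4×row0 = (0, 3, 2, 1)
step 2: exchange rows 1,2
step 2: normalize row 1 (÷5) = (0, 1, 2, 6)
  row 0: subtract 2×row1 = (1, 0, 0, 4)
  row 3: subtract 3×row1 = (0, 0, 3, 4)
step 3: normalize row 2 (÷3) = (0, 0, 1, 1)
  row 1: subtract 2×row2 = (0, 1, 0, 4)
  row 3: subtract 3×row2 = (0, 0, 0, 1)
step 4: normalize row 3 (÷1) = (0, 0, 0, 1)
  row 0: subtract 4×row3 = (1, 0, 0, 0)
  row 1: subtract 4×row3 = (0, 1, 0, 0)
  row 2: subtract 1×row3 = (0, 0, 1, 0)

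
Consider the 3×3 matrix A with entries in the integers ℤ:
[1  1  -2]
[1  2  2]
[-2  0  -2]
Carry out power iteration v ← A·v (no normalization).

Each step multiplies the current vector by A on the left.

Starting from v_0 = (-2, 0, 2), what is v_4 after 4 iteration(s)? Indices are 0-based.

v_0 = (-2, 0, 2).
v_1 = A·v_0 = (-6, 2, 0).
v_2 = A·v_1 = (-4, -2, 12).
v_3 = A·v_2 = (-30, 16, -16).
v_4 = A·v_3 = (18, -30, 92).

v_4 = (18, -30, 92)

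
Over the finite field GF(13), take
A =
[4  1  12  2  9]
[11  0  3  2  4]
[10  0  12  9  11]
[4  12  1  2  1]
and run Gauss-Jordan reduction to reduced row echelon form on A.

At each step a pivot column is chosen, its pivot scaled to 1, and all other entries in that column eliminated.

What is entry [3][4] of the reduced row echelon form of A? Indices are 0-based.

pivot(0,0)=4: scale R0 → (1, 10, 3, 7, 12)
  clear (1,0): R1 −= (11)R0 → (0, 7, 9, 3, 2)
  clear (2,0): R2 −= (10)R0 → (0, 4, 8, 4, 8)
  clear (3,0): R3 −= (4)R0 → (0, 11, 2, 0, 5)
pivot(1,1)=7: scale R1 → (0, 1, 5, 6, 4)
  clear (0,1): R0 −= (10)R1 → (1, 0, 5, 12, 11)
  clear (2,1): R2 −= (4)R1 → (0, 0, 1, 6, 5)
  clear (3,1): R3 −= (11)R1 → (0, 0, 12, 12, 0)
pivot(2,2)=1: scale R2 → (0, 0, 1, 6, 5)
  clear (0,2): R0 −= (5)R2 → (1, 0, 0, 8, 12)
  clear (1,2): R1 −= (5)R2 → (0, 1, 0, 2, 5)
  clear (3,2): R3 −= (12)R2 → (0, 0, 0, 5, 5)
pivot(3,3)=5: scale R3 → (0, 0, 0, 1, 1)
  clear (0,3): R0 −= (8)R3 → (1, 0, 0, 0, 4)
  clear (1,3): R1 −= (2)R3 → (0, 1, 0, 0, 3)
  clear (2,3): R2 −= (6)R3 → (0, 0, 1, 0, 12)

M[3][4] = 1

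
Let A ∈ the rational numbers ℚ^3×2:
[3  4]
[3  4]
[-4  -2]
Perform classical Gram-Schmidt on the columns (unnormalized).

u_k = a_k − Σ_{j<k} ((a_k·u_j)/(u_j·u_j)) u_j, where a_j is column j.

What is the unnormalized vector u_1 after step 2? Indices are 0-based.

Step 1: u_0 = a_0 = (3, 3, -4).
Step 2: u_1 = a_1 − (16/17)·u_0 = (20/17, 20/17, 30/17).

u_1 = (20/17, 20/17, 30/17)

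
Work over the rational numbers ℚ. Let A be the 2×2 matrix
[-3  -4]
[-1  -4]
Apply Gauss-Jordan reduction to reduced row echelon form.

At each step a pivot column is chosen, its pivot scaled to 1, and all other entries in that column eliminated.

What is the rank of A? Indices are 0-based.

step 1: normalize row 0 (÷-3) = (1, 4/3)
  row 1: subtract -1×row0 = (0, -8/3)
step 2: normalize row 1 (÷-8/3) = (0, 1)
  row 0: subtract 4/3×row1 = (1, 0)

rank = 2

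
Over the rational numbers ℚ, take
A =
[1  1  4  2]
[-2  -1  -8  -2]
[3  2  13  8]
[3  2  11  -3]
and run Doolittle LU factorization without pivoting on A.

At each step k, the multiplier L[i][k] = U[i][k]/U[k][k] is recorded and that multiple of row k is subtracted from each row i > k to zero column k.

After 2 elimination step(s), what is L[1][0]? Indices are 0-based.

L[1][0] = -2

Step 1: pivot at (0,0) is 1.
  row1 ← row1 − (-2)·row0  ⇒  L[1][0]=-2, U row1=(0, 1, 0, 2)
  row2 ← row2 − (3)·row0  ⇒  L[2][0]=3, U row2=(0, -1, 1, 2)
  row3 ← row3 − (3)·row0  ⇒  L[3][0]=3, U row3=(0, -1, -1, -9)
Step 2: pivot at (1,1) is 1.
  row2 ← row2 − (-1)·row1  ⇒  L[2][1]=-1, U row2=(0, 0, 1, 4)
  row3 ← row3 − (-1)·row1  ⇒  L[3][1]=-1, U row3=(0, 0, -1, -7)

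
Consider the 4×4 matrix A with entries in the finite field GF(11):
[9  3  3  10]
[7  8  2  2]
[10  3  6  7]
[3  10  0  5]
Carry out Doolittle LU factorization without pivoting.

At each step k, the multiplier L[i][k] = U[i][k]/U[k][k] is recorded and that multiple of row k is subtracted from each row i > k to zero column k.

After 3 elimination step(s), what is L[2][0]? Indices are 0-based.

Step 1: pivot at (0,0) is 9.
  row1 ← row1 − (2)·row0  ⇒  L[1][0]=2, U row1=(0, 2, 7, 4)
  row2 ← row2 − (6)·row0  ⇒  L[2][0]=6, U row2=(0, 7, 10, 2)
  row3 ← row3 − (4)·row0  ⇒  L[3][0]=4, U row3=(0, 9, 10, 9)
Step 2: pivot at (1,1) is 2.
  row2 ← row2 − (9)·row1  ⇒  L[2][1]=9, U row2=(0, 0, 2, 10)
  row3 ← row3 − (10)·row1  ⇒  L[3][1]=10, U row3=(0, 0, 6, 2)
Step 3: pivot at (2,2) is 2.
  row3 ← row3 − (3)·row2  ⇒  L[3][2]=3, U row3=(0, 0, 0, 5)

L[2][0] = 6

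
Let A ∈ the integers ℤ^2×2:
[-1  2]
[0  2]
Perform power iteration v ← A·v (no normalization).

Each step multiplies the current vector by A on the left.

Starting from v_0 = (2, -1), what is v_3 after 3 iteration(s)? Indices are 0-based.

v_3 = (-8, -8)

v_0 = (2, -1).
v_1 = A·v_0 = (-4, -2).
v_2 = A·v_1 = (0, -4).
v_3 = A·v_2 = (-8, -8).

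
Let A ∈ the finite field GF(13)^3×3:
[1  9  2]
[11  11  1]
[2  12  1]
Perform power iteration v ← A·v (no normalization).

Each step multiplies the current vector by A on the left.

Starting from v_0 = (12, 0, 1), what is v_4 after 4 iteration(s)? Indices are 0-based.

v_4 = (8, 2, 3)

v_0 = (12, 0, 1).
v_1 = A·v_0 = (1, 3, 12).
v_2 = A·v_1 = (0, 4, 11).
v_3 = A·v_2 = (6, 3, 7).
v_4 = A·v_3 = (8, 2, 3).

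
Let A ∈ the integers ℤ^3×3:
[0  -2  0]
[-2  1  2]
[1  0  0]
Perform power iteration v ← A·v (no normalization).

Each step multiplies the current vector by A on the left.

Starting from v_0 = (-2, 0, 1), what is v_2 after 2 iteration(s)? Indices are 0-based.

v_0 = (-2, 0, 1).
v_1 = A·v_0 = (0, 6, -2).
v_2 = A·v_1 = (-12, 2, 0).

v_2 = (-12, 2, 0)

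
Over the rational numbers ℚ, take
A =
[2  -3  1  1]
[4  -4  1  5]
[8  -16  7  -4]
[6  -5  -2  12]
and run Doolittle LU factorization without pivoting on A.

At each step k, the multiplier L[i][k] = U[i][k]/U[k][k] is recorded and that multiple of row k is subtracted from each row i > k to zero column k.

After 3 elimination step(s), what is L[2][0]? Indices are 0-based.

L[2][0] = 4

[col 0] pivot 2
  R1 -= 2*R0 → (0, 2, -1, 3)  (L[1][0] := 2)
  R2 -= 4*R0 → (0, -4, 3, -8)  (L[2][0] := 4)
  R3 -= 3*R0 → (0, 4, -5, 9)  (L[3][0] := 3)
[col 1] pivot 2
  R2 -= -2*R1 → (0, 0, 1, -2)  (L[2][1] := -2)
  R3 -= 2*R1 → (0, 0, -3, 3)  (L[3][1] := 2)
[col 2] pivot 1
  R3 -= -3*R2 → (0, 0, 0, -3)  (L[3][2] := -3)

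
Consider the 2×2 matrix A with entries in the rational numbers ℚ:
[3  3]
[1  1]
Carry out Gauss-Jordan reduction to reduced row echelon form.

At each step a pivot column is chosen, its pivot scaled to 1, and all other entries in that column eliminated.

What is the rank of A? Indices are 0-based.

pivot(0,0)=3: scale R0 → (1, 1)
  clear (1,0): R1 −= (1)R0 → (0, 0)
col 1: no nonzero at/below row 1; advance.

rank = 1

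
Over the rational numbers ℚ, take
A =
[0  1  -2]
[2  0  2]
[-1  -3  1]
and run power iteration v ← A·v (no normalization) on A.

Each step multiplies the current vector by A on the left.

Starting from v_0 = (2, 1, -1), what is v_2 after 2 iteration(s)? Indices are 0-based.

v_0 = (2, 1, -1).
v_1 = A·v_0 = (3, 2, -6).
v_2 = A·v_1 = (14, -6, -15).

v_2 = (14, -6, -15)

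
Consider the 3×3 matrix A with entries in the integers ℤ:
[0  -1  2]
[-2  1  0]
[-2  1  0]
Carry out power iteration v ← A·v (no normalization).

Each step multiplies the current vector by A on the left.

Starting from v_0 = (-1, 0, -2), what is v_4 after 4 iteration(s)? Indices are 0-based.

v_0 = (-1, 0, -2).
v_1 = A·v_0 = (-4, 2, 2).
v_2 = A·v_1 = (2, 10, 10).
v_3 = A·v_2 = (10, 6, 6).
v_4 = A·v_3 = (6, -14, -14).

v_4 = (6, -14, -14)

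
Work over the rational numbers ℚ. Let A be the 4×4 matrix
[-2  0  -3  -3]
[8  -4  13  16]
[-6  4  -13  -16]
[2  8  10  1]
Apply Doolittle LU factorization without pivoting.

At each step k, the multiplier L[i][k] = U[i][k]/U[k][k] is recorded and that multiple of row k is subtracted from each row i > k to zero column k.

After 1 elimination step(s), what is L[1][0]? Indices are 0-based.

Step 1: pivot at (0,0) is -2.
  row1 ← row1 − (-4)·row0  ⇒  L[1][0]=-4, U row1=(0, -4, 1, 4)
  row2 ← row2 − (3)·row0  ⇒  L[2][0]=3, U row2=(0, 4, -4, -7)
  row3 ← row3 − (-1)·row0  ⇒  L[3][0]=-1, U row3=(0, 8, 7, -2)

L[1][0] = -4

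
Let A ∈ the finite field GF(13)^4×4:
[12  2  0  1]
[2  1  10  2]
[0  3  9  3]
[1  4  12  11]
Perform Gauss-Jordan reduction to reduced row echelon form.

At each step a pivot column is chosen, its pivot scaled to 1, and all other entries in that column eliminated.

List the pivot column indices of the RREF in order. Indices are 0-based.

step 1: normalize row 0 (÷12) = (1, 11, 0, 12)
  row 1: subtract 2×row0 = (0, 5, 10, 4)
  row 3: subtract 1×row0 = (0, 6, 12, 12)
step 2: normalize row 1 (÷5) = (0, 1, 2, 6)
  row 0: subtract 11×row1 = (1, 0, 4, 11)
  row 2: subtract 3×row1 = (0, 0, 3, 11)
  row 3: subtract 6×row1 = (0, 0, 0, 2)
step 3: normalize row 2 (÷3) = (0, 0, 1, 8)
  row 0: subtract 4×row2 = (1, 0, 0, 5)
  row 1: subtract 2×row2 = (0, 1, 0, 3)
step 4: normalize row 3 (÷2) = (0, 0, 0, 1)
  row 0: subtract 5×row3 = (1, 0, 0, 0)
  row 1: subtract 3×row3 = (0, 1, 0, 0)
  row 2: subtract 8×row3 = (0, 0, 1, 0)

pivot columns: 0, 1, 2, 3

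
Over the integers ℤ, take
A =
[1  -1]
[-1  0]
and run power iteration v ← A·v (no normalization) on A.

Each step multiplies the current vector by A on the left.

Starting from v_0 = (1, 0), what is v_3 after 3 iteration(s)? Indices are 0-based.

v_3 = (3, -2)

v_0 = (1, 0).
v_1 = A·v_0 = (1, -1).
v_2 = A·v_1 = (2, -1).
v_3 = A·v_2 = (3, -2).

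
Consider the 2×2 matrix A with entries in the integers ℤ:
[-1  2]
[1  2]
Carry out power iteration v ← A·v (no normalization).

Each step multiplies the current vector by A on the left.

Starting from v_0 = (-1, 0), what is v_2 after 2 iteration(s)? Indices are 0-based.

v_2 = (-3, -1)

v_0 = (-1, 0).
v_1 = A·v_0 = (1, -1).
v_2 = A·v_1 = (-3, -1).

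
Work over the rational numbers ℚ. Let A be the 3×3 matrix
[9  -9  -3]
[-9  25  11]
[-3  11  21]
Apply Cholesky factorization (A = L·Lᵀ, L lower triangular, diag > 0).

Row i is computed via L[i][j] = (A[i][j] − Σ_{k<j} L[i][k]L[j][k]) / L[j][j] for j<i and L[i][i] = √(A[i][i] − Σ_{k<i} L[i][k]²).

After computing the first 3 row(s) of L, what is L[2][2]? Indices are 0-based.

Step 1: L[0][0] = √(9) = 3.
  L[1][0] = (-9) / L[0][0] = -3.
Step 2: L[1][1] = √(16) = 4.
  L[2][0] = (-3) / L[0][0] = -1.
  L[2][1] = (8) / L[1][1] = 2.
Step 3: L[2][2] = √(16) = 4.

L[2][2] = 4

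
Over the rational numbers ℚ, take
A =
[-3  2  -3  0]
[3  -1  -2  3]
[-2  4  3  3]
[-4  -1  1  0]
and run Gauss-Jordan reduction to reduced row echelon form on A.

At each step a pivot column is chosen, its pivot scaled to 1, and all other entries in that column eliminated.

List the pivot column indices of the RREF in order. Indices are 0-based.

[1] R0 /= -3  ⇒  (1, -2/3, 1, 0)
     R1 -= 3·R0  ⇒  (0, 1, -5, 3)
     R2 -= -2·R0  ⇒  (0, 8/3, 5, 3)
     R3 -= -4·R0  ⇒  (0, -11/3, 5, 0)
[2] R1 /= 1  ⇒  (0, 1, -5, 3)
     R0 -= -2/3·R1  ⇒  (1, 0, -7/3, 2)
     R2 -= 8/3·R1  ⇒  (0, 0, 55/3, -5)
     R3 -= -11/3·R1  ⇒  (0, 0, -40/3, 11)
[3] R2 /= 55/3  ⇒  (0, 0, 1, -3/11)
     R0 -= -7/3·R2  ⇒  (1, 0, 0, 15/11)
     R1 -= -5·R2  ⇒  (0, 1, 0, 18/11)
     R3 -= -40/3·R2  ⇒  (0, 0, 0, 81/11)
[4] R3 /= 81/11  ⇒  (0, 0, 0, 1)
     R0 -= 15/11·R3  ⇒  (1, 0, 0, 0)
     R1 -= 18/11·R3  ⇒  (0, 1, 0, 0)
     R2 -= -3/11·R3  ⇒  (0, 0, 1, 0)

pivot columns: 0, 1, 2, 3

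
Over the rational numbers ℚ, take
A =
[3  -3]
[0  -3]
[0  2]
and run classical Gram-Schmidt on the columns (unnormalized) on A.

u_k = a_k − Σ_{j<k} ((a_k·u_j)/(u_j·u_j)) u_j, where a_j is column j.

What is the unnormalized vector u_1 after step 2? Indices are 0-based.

u_1 = (0, -3, 2)

Step 1: u_0 = a_0 = (3, 0, 0).
Step 2: u_1 = a_1 − (-1)·u_0 = (0, -3, 2).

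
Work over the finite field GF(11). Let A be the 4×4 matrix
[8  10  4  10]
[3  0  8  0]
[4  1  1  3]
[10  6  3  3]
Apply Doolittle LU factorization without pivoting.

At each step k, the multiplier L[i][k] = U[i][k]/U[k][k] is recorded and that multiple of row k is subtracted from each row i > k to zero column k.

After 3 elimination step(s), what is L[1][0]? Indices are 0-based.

[col 0] pivot 8
  R1 -= 10*R0 → (0, 10, 1, 10)  (L[1][0] := 10)
  R2 -= 6*R0 → (0, 7, 10, 9)  (L[2][0] := 6)
  R3 -= 4*R0 → (0, 10, 9, 7)  (L[3][0] := 4)
[col 1] pivot 10
  R2 -= 4*R1 → (0, 0, 6, 2)  (L[2][1] := 4)
  R3 -= 1*R1 → (0, 0, 8, 8)  (L[3][1] := 1)
[col 2] pivot 6
  R3 -= 5*R2 → (0, 0, 0, 9)  (L[3][2] := 5)

L[1][0] = 10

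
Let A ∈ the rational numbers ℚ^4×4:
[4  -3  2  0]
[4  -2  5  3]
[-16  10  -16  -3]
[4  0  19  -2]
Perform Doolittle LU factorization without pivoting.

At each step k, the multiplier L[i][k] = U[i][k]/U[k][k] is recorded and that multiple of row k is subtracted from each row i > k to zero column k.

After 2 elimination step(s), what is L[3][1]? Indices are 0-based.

Step 1: pivot at (0,0) is 4.
  row1 ← row1 − (1)·row0  ⇒  L[1][0]=1, U row1=(0, 1, 3, 3)
  row2 ← row2 − (-4)·row0  ⇒  L[2][0]=-4, U row2=(0, -2, -8, -3)
  row3 ← row3 − (1)·row0  ⇒  L[3][0]=1, U row3=(0, 3, 17, -2)
Step 2: pivot at (1,1) is 1.
  row2 ← row2 − (-2)·row1  ⇒  L[2][1]=-2, U row2=(0, 0, -2, 3)
  row3 ← row3 − (3)·row1  ⇒  L[3][1]=3, U row3=(0, 0, 8, -11)

L[3][1] = 3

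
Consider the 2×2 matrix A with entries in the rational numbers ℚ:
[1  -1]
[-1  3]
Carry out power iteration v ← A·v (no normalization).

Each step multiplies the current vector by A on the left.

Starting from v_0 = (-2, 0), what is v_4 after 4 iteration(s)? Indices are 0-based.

v_4 = (-40, 96)

v_0 = (-2, 0).
v_1 = A·v_0 = (-2, 2).
v_2 = A·v_1 = (-4, 8).
v_3 = A·v_2 = (-12, 28).
v_4 = A·v_3 = (-40, 96).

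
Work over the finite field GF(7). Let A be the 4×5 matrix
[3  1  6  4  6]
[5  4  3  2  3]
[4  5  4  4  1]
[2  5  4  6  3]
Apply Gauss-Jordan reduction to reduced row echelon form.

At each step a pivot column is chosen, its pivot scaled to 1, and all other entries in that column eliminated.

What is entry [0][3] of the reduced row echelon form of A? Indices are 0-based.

M[0][3] = 6

step 1: normalize row 0 (÷3) = (1, 5, 2, 6, 2)
  row 1: subtract 5×row0 = (0, 0, 0, 0, 0)
  row 2: subtract 4×row0 = (0, 6, 3, 1, 0)
  row 3: subtract 2×row0 = (0, 2, 0, 1, 6)
step 2: exchange rows 1,2
step 2: normalize row 1 (÷6) = (0, 1, 4, 6, 0)
  row 0: subtract 5×row1 = (1, 0, 3, 4, 2)
  row 3: subtract 2×row1 = (0, 0, 6, 3, 6)
step 3: exchange rows 2,3
step 3: normalize row 2 (÷6) = (0, 0, 1, 4, 1)
  row 0: subtract 3×row2 = (1, 0, 0, 6, 6)
  row 1: subtract 4×row2 = (0, 1, 0, 4, 3)
skip col 3 (zero from row 3)
skip col 4 (zero from row 3)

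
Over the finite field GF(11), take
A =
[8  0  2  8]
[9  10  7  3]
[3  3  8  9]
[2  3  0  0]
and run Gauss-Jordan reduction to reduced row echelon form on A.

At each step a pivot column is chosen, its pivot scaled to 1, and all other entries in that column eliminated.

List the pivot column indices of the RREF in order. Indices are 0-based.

step 1: normalize row 0 (÷8) = (1, 0, 3, 1)
  row 1: subtract 9×row0 = (0, 10, 2, 5)
  row 2: subtract 3×row0 = (0, 3, 10, 6)
  row 3: subtract 2×row0 = (0, 3, 5, 9)
step 2: normalize row 1 (÷10) = (0, 1, 9, 6)
  row 2: subtract 3×row1 = (0, 0, 5, 10)
  row 3: subtract 3×row1 = (0, 0, 0, 2)
step 3: normalize row 2 (÷5) = (0, 0, 1, 2)
  row 0: subtract 3×row2 = (1, 0, 0, 6)
  row 1: subtract 9×row2 = (0, 1, 0, 10)
step 4: normalize row 3 (÷2) = (0, 0, 0, 1)
  row 0: subtract 6×row3 = (1, 0, 0, 0)
  row 1: subtract 10×row3 = (0, 1, 0, 0)
  row 2: subtract 2×row3 = (0, 0, 1, 0)

pivot columns: 0, 1, 2, 3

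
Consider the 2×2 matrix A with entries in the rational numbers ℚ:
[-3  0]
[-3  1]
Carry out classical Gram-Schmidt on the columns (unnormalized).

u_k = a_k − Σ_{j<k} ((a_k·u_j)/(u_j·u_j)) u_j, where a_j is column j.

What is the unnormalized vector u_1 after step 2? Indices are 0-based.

u_1 = (-1/2, 1/2)

Step 1: u_0 = a_0 = (-3, -3).
Step 2: u_1 = a_1 − (-1/6)·u_0 = (-1/2, 1/2).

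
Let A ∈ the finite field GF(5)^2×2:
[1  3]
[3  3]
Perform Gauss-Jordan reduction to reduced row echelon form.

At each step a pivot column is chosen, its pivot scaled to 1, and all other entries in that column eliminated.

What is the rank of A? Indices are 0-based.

pivot(0,0)=1: scale R0 → (1, 3)
  clear (1,0): R1 −= (3)R0 → (0, 4)
pivot(1,1)=4: scale R1 → (0, 1)
  clear (0,1): R0 −= (3)R1 → (1, 0)

rank = 2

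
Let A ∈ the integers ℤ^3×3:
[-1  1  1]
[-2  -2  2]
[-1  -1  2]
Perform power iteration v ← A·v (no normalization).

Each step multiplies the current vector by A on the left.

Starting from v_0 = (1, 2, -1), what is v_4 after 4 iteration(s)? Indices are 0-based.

v_4 = (-4, -48, -21)

v_0 = (1, 2, -1).
v_1 = A·v_0 = (0, -8, -5).
v_2 = A·v_1 = (-13, 6, -2).
v_3 = A·v_2 = (17, 10, 3).
v_4 = A·v_3 = (-4, -48, -21).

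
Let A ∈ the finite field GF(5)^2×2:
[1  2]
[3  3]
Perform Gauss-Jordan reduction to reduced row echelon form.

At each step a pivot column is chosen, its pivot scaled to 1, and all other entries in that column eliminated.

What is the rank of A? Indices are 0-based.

pivot(0,0)=1: scale R0 → (1, 2)
  clear (1,0): R1 −= (3)R0 → (0, 2)
pivot(1,1)=2: scale R1 → (0, 1)
  clear (0,1): R0 −= (2)R1 → (1, 0)

rank = 2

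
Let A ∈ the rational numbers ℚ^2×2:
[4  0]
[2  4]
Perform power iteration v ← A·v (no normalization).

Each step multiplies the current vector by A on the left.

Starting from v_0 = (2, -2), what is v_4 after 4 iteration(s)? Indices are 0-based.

v_0 = (2, -2).
v_1 = A·v_0 = (8, -4).
v_2 = A·v_1 = (32, 0).
v_3 = A·v_2 = (128, 64).
v_4 = A·v_3 = (512, 512).

v_4 = (512, 512)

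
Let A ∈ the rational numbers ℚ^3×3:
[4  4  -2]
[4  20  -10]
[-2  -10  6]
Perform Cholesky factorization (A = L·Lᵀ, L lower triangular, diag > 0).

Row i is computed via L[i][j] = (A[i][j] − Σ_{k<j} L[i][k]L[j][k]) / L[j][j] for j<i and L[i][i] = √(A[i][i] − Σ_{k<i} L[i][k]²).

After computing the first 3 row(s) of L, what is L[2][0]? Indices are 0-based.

Step 1: L[0][0] = √(4) = 2.
  L[1][0] = (4) / L[0][0] = 2.
Step 2: L[1][1] = √(16) = 4.
  L[2][0] = (-2) / L[0][0] = -1.
  L[2][1] = (-8) / L[1][1] = -2.
Step 3: L[2][2] = √(1) = 1.

L[2][0] = -1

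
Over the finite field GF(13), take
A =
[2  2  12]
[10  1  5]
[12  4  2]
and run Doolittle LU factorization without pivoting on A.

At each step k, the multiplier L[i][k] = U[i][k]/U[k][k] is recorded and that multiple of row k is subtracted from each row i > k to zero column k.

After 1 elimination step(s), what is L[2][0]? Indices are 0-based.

L[2][0] = 6

k=0: U[0][0]=2
  eliminate (1,0): mult=5, new row 1: (0, 4, 10); set L[1][0]=5
  eliminate (2,0): mult=6, new row 2: (0, 5, 8); set L[2][0]=6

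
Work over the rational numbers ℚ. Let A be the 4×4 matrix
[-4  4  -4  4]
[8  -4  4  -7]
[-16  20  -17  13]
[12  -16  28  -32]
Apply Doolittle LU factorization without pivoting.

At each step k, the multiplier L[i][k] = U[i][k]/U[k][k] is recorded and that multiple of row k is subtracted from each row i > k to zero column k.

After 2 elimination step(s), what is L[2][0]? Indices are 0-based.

L[2][0] = 4

[col 0] pivot -4
  R1 -= -2*R0 → (0, 4, -4, 1)  (L[1][0] := -2)
  R2 -= 4*R0 → (0, 4, -1, -3)  (L[2][0] := 4)
  R3 -= -3*R0 → (0, -4, 16, -20)  (L[3][0] := -3)
[col 1] pivot 4
  R2 -= 1*R1 → (0, 0, 3, -4)  (L[2][1] := 1)
  R3 -= -1*R1 → (0, 0, 12, -19)  (L[3][1] := -1)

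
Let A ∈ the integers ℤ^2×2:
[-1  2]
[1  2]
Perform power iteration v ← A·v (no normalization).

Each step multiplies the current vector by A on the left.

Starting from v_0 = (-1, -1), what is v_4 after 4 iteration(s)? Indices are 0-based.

v_0 = (-1, -1).
v_1 = A·v_0 = (-1, -3).
v_2 = A·v_1 = (-5, -7).
v_3 = A·v_2 = (-9, -19).
v_4 = A·v_3 = (-29, -47).

v_4 = (-29, -47)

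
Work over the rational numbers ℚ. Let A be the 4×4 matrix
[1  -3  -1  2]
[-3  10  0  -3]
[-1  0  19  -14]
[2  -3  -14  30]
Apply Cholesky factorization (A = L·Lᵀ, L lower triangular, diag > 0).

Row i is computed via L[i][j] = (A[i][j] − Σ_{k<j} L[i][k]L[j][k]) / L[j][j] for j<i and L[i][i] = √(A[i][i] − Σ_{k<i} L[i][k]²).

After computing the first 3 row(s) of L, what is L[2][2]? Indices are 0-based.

Step 1: L[0][0] = √(1) = 1.
  L[1][0] = (-3) / L[0][0] = -3.
Step 2: L[1][1] = √(1) = 1.
  L[2][0] = (-1) / L[0][0] = -1.
  L[2][1] = (-3) / L[1][1] = -3.
Step 3: L[2][2] = √(9) = 3.

L[2][2] = 3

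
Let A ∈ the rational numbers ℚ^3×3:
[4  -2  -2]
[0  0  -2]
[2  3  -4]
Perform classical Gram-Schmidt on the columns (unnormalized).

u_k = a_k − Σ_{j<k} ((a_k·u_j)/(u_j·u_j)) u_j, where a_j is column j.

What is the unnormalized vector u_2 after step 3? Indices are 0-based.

u_2 = (0, -2, 0)

Step 1: u_0 = a_0 = (4, 0, 2).
Step 2: u_1 = a_1 − (-1/10)·u_0 = (-8/5, 0, 16/5).
Step 3: u_2 = a_2 − (-4/5)·u_0 − (-3/4)·u_1 = (0, -2, 0).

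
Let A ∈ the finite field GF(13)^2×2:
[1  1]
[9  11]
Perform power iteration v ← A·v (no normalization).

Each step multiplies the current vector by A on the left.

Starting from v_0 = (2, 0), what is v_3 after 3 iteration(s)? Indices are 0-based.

v_3 = (2, 8)

v_0 = (2, 0).
v_1 = A·v_0 = (2, 5).
v_2 = A·v_1 = (7, 8).
v_3 = A·v_2 = (2, 8).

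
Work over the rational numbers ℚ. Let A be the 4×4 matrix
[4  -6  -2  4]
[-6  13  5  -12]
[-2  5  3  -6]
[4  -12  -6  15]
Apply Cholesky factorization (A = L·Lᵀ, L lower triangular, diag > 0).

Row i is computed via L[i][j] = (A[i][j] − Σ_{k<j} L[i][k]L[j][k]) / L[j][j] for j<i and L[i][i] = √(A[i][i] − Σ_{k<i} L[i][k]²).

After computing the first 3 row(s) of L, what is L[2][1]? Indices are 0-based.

Step 1: L[0][0] = √(4) = 2.
  L[1][0] = (-6) / L[0][0] = -3.
Step 2: L[1][1] = √(4) = 2.
  L[2][0] = (-2) / L[0][0] = -1.
  L[2][1] = (2) / L[1][1] = 1.
Step 3: L[2][2] = √(1) = 1.

L[2][1] = 1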